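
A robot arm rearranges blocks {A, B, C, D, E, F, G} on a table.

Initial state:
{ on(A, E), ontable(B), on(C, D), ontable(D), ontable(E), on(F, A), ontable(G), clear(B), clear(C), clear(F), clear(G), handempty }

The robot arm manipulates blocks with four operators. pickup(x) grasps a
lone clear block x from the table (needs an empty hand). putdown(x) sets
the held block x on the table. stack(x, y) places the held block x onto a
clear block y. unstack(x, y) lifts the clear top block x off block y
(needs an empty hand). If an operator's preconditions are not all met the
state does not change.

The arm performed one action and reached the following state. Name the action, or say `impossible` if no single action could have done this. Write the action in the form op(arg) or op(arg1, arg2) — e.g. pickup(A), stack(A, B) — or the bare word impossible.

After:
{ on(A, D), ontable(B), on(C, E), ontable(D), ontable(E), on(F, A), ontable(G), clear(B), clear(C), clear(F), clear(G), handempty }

impossible

target: towers=[B; D/A/F; E/C; G] holding=-
         pickup(B) → towers=[D/C; E/A/F; G] holding=B
     unstack(F, A) → towers=[B; D/C; E/A; G] holding=F
         pickup(G) → towers=[B; D/C; E/A/F] holding=G
     unstack(C, D) → towers=[B; D; E/A/F; G] holding=C
none of the 4 applicable actions match → impossible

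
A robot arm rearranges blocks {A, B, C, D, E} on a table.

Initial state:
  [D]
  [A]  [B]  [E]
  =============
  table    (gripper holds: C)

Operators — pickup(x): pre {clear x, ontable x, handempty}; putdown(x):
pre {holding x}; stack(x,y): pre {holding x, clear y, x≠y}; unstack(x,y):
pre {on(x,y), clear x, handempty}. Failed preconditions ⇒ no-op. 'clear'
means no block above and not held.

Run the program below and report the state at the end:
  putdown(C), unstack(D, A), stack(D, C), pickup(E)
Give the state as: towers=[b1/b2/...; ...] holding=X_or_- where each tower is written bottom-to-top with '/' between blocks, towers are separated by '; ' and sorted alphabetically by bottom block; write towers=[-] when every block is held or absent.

towers=[A; B; C/D] holding=E

step 1 (putdown(C)): towers=[A/D; B; C; E] holding=-
step 2 (unstack(D, A)): towers=[A; B; C; E] holding=D
step 3 (stack(D, C)): towers=[A; B; C/D; E] holding=-
step 4 (pickup(E)): towers=[A; B; C/D] holding=E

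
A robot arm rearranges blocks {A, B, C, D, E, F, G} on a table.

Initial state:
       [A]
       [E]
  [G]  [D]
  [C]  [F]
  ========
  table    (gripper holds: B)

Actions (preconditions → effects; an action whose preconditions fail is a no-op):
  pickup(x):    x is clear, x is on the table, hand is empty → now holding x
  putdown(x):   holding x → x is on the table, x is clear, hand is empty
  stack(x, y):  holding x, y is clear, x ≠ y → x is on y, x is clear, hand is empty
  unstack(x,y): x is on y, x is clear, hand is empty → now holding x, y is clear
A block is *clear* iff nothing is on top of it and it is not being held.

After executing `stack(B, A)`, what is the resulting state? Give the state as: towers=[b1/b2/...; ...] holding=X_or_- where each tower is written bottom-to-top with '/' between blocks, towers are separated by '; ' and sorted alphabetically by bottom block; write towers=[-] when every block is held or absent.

towers=[C/G; F/D/E/A/B] holding=-

before: towers=[C/G; F/D/E/A] holding=B
pre[stack(B, A)]: holding(B) yes, clear(A) yes, B≠A yes
all met → apply stack(B, A)
after:  towers=[C/G; F/D/E/A/B] holding=-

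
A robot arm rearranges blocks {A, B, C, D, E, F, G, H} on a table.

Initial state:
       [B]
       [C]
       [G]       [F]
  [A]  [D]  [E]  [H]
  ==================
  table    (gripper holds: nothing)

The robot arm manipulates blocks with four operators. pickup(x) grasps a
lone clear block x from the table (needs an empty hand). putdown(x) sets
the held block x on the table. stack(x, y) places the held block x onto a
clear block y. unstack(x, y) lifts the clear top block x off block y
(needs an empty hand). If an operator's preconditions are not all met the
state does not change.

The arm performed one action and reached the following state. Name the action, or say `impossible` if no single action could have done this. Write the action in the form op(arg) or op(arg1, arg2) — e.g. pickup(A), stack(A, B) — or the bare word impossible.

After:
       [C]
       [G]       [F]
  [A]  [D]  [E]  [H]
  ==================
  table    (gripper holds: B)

target: towers=[A; D/G/C; E; H/F] holding=B
         pickup(A) → towers=[D/G/C/B; E; H/F] holding=A
         pickup(E) → towers=[A; D/G/C/B; H/F] holding=E
     unstack(B, C) → towers=[A; D/G/C; E; H/F] holding=B  ← match
     unstack(F, H) → towers=[A; D/G/C/B; E; H] holding=F

unstack(B, C)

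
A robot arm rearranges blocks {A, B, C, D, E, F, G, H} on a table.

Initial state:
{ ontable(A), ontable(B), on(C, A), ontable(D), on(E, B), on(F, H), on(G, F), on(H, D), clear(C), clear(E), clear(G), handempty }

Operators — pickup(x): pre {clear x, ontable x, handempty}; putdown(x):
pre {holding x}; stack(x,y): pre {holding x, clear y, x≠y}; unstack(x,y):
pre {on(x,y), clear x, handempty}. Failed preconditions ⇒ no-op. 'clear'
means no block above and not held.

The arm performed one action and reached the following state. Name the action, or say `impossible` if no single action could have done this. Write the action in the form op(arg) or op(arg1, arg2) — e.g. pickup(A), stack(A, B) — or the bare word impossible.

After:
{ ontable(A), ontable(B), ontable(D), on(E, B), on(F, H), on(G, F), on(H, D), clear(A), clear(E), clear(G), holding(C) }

target: towers=[A; B/E; D/H/F/G] holding=C
     unstack(G, F) → towers=[A/C; B/E; D/H/F] holding=G
     unstack(E, B) → towers=[A/C; B; D/H/F/G] holding=E
     unstack(C, A) → towers=[A; B/E; D/H/F/G] holding=C  ← match

unstack(C, A)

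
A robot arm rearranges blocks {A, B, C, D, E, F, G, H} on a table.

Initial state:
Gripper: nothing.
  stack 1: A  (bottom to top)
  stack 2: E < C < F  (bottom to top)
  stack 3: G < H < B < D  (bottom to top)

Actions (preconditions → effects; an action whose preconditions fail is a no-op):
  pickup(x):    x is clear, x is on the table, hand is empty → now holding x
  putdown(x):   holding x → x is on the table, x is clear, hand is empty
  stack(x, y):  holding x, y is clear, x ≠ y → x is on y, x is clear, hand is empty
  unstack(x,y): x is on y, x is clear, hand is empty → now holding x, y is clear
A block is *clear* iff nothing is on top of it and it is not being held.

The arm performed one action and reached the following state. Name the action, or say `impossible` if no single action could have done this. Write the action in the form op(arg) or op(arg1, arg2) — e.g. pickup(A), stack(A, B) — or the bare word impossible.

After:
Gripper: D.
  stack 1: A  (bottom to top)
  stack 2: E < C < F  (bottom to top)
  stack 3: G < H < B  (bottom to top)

target: towers=[A; E/C/F; G/H/B] holding=D
         pickup(A) → towers=[E/C/F; G/H/B/D] holding=A
     unstack(F, C) → towers=[A; E/C; G/H/B/D] holding=F
     unstack(D, B) → towers=[A; E/C/F; G/H/B] holding=D  ← match

unstack(D, B)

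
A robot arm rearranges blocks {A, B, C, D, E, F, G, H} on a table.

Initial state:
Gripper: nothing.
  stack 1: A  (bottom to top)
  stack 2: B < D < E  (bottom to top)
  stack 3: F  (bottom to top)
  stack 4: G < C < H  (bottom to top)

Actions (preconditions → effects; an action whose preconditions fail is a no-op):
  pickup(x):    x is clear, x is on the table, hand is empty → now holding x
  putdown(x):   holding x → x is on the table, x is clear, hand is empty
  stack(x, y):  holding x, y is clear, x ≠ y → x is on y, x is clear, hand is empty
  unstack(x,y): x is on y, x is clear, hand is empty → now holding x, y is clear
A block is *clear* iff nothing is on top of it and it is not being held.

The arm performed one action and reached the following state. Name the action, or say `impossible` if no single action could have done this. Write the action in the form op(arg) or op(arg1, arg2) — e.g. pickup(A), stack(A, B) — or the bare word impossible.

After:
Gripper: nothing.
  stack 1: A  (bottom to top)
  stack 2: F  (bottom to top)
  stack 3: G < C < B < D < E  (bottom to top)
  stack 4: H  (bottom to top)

target: towers=[A; F; G/C/B/D/E; H] holding=-
         pickup(A) → towers=[B/D/E; F; G/C/H] holding=A
     unstack(E, D) → towers=[A; B/D; F; G/C/H] holding=E
     unstack(H, C) → towers=[A; B/D/E; F; G/C] holding=H
         pickup(F) → towers=[A; B/D/E; G/C/H] holding=F
none of the 4 applicable actions match → impossible

impossible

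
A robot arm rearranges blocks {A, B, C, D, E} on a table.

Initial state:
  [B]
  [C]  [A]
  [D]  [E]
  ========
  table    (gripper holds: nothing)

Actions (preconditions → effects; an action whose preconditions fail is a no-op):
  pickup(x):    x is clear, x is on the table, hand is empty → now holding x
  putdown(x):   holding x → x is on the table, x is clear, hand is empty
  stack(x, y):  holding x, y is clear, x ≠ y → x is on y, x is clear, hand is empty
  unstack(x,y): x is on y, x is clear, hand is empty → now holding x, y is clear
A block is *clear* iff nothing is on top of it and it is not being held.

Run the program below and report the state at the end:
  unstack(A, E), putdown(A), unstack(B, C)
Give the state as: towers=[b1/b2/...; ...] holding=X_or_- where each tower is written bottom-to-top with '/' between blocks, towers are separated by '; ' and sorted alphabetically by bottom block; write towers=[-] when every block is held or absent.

step 1 (unstack(A, E)): towers=[D/C/B; E] holding=A
step 2 (putdown(A)): towers=[A; D/C/B; E] holding=-
step 3 (unstack(B, C)): towers=[A; D/C; E] holding=B

towers=[A; D/C; E] holding=B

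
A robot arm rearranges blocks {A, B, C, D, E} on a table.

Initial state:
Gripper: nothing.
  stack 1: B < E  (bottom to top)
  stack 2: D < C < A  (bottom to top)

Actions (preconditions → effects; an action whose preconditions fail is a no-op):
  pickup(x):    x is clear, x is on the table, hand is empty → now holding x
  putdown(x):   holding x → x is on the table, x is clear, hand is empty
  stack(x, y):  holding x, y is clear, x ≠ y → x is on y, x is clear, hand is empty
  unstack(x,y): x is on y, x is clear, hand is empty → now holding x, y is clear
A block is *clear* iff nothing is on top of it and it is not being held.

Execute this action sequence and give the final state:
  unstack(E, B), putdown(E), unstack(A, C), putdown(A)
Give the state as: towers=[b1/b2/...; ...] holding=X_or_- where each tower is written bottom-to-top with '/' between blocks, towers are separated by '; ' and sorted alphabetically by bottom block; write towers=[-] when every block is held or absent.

step 1 (unstack(E, B)): towers=[B; D/C/A] holding=E
step 2 (putdown(E)): towers=[B; D/C/A; E] holding=-
step 3 (unstack(A, C)): towers=[B; D/C; E] holding=A
step 4 (putdown(A)): towers=[A; B; D/C; E] holding=-

towers=[A; B; D/C; E] holding=-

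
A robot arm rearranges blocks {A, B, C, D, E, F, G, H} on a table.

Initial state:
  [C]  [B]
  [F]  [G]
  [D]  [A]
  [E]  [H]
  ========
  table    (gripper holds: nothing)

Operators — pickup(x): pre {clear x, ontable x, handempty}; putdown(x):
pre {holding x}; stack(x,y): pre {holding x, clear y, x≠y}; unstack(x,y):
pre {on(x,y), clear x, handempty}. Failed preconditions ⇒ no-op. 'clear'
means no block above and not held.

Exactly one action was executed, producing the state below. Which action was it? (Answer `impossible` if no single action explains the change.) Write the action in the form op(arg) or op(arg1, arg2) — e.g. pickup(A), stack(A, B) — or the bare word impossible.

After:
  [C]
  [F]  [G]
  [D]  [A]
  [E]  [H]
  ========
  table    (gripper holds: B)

target: towers=[E/D/F/C; H/A/G] holding=B
     unstack(B, G) → towers=[E/D/F/C; H/A/G] holding=B  ← match
     unstack(C, F) → towers=[E/D/F; H/A/G/B] holding=C

unstack(B, G)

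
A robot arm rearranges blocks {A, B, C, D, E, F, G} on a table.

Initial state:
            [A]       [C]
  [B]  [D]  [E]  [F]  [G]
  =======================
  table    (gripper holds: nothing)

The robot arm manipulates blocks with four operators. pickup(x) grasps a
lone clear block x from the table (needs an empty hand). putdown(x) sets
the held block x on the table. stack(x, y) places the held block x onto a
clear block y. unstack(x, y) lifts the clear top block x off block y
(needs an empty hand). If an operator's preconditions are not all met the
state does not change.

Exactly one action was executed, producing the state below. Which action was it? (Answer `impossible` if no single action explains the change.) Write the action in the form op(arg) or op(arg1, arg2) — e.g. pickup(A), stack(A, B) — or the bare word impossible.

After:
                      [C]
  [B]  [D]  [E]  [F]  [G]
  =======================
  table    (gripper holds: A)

target: towers=[B; D; E; F; G/C] holding=A
         pickup(B) → towers=[D; E/A; F; G/C] holding=B
         pickup(F) → towers=[B; D; E/A; G/C] holding=F
         pickup(D) → towers=[B; E/A; F; G/C] holding=D
     unstack(A, E) → towers=[B; D; E; F; G/C] holding=A  ← match
     unstack(C, G) → towers=[B; D; E/A; F; G] holding=C

unstack(A, E)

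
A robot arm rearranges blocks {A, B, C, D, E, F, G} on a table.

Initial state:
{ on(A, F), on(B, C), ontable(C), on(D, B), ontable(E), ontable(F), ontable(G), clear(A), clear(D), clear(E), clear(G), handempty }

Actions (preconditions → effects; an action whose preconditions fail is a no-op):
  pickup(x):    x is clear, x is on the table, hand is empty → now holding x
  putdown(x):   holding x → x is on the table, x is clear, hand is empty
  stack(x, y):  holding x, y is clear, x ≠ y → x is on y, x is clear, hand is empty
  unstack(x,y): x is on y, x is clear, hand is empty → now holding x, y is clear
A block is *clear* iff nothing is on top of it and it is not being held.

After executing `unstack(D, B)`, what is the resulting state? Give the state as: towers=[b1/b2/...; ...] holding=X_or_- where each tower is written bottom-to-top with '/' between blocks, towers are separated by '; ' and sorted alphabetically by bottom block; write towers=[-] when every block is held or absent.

before: towers=[C/B/D; E; F/A; G] holding=-
pre[unstack(D, B)]: on(D,B) ✓, clear(D) ✓, handempty ✓
all met → apply unstack(D, B)
after:  towers=[C/B; E; F/A; G] holding=D

towers=[C/B; E; F/A; G] holding=D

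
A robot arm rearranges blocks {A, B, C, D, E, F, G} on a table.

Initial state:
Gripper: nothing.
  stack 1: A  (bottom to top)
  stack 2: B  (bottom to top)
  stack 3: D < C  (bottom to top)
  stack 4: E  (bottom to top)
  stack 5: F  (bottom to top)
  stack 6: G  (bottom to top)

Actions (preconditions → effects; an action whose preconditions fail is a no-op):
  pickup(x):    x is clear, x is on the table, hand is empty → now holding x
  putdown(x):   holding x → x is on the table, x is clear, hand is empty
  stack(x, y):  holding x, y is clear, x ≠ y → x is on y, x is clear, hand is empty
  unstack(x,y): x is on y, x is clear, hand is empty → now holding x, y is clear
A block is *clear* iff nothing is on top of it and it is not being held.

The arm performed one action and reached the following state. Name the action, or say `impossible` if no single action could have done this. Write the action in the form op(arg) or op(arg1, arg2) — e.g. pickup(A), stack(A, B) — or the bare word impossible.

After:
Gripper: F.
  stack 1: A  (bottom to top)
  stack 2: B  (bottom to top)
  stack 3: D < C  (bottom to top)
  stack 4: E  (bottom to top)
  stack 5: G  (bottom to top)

pickup(F)

target: towers=[A; B; D/C; E; G] holding=F
         pickup(B) → towers=[A; D/C; E; F; G] holding=B
         pickup(F) → towers=[A; B; D/C; E; G] holding=F  ← match
         pickup(G) → towers=[A; B; D/C; E; F] holding=G
         pickup(A) → towers=[B; D/C; E; F; G] holding=A
         pickup(E) → towers=[A; B; D/C; F; G] holding=E
     unstack(C, D) → towers=[A; B; D; E; F; G] holding=C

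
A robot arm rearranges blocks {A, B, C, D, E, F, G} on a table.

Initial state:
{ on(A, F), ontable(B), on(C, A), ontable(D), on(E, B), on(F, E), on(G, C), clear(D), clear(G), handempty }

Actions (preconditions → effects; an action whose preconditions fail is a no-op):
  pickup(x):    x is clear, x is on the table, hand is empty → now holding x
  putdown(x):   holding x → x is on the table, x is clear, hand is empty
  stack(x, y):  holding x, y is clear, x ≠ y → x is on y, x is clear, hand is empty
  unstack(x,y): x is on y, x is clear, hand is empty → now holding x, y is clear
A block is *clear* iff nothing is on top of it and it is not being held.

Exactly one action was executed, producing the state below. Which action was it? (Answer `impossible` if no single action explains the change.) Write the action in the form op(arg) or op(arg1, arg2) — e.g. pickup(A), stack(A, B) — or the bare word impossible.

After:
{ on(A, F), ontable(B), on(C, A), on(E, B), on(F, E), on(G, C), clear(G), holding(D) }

target: towers=[B/E/F/A/C/G] holding=D
     unstack(G, C) → towers=[B/E/F/A/C; D] holding=G
         pickup(D) → towers=[B/E/F/A/C/G] holding=D  ← match

pickup(D)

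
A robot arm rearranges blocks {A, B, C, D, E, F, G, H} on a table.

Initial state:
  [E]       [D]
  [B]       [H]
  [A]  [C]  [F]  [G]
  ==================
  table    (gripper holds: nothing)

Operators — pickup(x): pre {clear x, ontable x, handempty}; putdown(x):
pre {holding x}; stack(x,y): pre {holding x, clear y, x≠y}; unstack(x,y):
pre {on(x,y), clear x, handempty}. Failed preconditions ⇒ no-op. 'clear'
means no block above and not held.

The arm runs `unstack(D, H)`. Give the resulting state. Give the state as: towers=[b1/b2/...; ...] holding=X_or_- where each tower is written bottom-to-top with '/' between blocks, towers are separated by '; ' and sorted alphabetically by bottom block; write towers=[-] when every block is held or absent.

towers=[A/B/E; C; F/H; G] holding=D

before: towers=[A/B/E; C; F/H/D; G] holding=-
pre[unstack(D, H)]: on(D,H) ok, clear(D) ok, handempty ok
all met → apply unstack(D, H)
after:  towers=[A/B/E; C; F/H; G] holding=D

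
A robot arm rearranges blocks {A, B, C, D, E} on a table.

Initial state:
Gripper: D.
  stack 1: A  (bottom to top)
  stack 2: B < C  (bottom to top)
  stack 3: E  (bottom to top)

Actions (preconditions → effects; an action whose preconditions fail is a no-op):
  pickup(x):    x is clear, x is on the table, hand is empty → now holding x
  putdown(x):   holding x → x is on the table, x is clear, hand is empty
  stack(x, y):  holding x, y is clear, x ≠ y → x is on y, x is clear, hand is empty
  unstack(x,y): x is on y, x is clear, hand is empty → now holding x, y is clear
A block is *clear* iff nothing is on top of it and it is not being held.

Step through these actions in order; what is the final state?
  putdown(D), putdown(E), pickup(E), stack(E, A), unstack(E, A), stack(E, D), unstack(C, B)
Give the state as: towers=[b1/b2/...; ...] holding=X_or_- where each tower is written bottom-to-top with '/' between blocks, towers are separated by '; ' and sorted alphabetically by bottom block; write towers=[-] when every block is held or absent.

step 1 (putdown(D)): towers=[A; B/C; D; E] holding=-
step 2 (putdown(E)) [no-op]: towers=[A; B/C; D; E] holding=-
step 3 (pickup(E)): towers=[A; B/C; D] holding=E
step 4 (stack(E, A)): towers=[A/E; B/C; D] holding=-
step 5 (unstack(E, A)): towers=[A; B/C; D] holding=E
step 6 (stack(E, D)): towers=[A; B/C; D/E] holding=-
step 7 (unstack(C, B)): towers=[A; B; D/E] holding=C

towers=[A; B; D/E] holding=C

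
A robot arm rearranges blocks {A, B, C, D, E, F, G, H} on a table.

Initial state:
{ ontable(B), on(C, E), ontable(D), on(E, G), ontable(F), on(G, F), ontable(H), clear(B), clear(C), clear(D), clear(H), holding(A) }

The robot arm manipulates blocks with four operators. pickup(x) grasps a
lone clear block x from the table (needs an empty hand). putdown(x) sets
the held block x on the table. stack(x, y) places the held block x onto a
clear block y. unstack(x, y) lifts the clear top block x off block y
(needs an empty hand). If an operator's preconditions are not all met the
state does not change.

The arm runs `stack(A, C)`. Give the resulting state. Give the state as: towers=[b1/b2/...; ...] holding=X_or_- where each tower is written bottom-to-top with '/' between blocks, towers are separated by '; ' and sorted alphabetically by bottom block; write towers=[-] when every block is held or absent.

towers=[B; D; F/G/E/C/A; H] holding=-

before: towers=[B; D; F/G/E/C; H] holding=A
pre[stack(A, C)]: holding(A) yes, clear(C) yes, A≠C yes
all met → apply stack(A, C)
after:  towers=[B; D; F/G/E/C/A; H] holding=-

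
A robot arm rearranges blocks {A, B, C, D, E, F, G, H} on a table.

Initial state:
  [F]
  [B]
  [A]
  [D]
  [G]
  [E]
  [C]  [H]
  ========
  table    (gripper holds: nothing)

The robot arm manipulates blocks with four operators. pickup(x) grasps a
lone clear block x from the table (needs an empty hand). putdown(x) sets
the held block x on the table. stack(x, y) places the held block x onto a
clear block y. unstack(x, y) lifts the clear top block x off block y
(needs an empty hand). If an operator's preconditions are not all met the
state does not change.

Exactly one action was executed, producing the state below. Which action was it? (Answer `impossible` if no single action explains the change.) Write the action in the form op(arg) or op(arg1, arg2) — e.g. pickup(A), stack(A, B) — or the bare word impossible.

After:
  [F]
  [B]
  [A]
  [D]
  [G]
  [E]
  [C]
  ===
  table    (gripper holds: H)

target: towers=[C/E/G/D/A/B/F] holding=H
         pickup(H) → towers=[C/E/G/D/A/B/F] holding=H  ← match
     unstack(F, B) → towers=[C/E/G/D/A/B; H] holding=F

pickup(H)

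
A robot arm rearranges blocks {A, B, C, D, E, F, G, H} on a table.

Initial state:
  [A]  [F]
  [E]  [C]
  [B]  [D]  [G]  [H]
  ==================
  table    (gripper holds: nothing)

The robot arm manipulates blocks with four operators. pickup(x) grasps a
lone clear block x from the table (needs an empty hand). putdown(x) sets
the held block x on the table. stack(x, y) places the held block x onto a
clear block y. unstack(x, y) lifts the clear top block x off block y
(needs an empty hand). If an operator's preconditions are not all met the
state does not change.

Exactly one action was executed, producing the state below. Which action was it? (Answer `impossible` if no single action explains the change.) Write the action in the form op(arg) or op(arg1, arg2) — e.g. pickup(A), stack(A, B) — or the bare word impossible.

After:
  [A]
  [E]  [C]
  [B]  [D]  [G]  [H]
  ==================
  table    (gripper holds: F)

unstack(F, C)

target: towers=[B/E/A; D/C; G; H] holding=F
         pickup(G) → towers=[B/E/A; D/C/F; H] holding=G
     unstack(A, E) → towers=[B/E; D/C/F; G; H] holding=A
         pickup(H) → towers=[B/E/A; D/C/F; G] holding=H
     unstack(F, C) → towers=[B/E/A; D/C; G; H] holding=F  ← match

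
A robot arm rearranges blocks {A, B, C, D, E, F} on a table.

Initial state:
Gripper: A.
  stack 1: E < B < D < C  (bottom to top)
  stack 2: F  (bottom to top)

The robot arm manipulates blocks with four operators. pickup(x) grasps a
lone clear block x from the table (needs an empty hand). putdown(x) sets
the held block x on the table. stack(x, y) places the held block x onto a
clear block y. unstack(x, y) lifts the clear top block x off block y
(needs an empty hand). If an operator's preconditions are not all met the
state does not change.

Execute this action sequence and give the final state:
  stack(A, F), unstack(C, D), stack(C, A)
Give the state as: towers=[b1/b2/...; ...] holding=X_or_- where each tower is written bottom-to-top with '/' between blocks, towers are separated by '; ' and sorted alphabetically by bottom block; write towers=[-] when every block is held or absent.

step 1 (stack(A, F)): towers=[E/B/D/C; F/A] holding=-
step 2 (unstack(C, D)): towers=[E/B/D; F/A] holding=C
step 3 (stack(C, A)): towers=[E/B/D; F/A/C] holding=-

towers=[E/B/D; F/A/C] holding=-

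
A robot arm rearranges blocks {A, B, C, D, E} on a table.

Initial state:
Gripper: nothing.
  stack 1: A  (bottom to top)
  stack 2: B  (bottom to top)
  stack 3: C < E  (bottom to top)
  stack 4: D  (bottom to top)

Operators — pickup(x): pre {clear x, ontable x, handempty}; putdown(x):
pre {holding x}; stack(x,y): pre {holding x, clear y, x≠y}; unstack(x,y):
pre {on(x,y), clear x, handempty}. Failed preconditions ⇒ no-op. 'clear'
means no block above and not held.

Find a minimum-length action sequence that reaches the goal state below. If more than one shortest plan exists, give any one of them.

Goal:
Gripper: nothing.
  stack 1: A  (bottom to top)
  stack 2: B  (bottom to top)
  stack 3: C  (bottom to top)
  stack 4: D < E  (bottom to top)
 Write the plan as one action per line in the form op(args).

unstack(E, C)
stack(E, D)

step 1 (unstack(E, C)): towers=[A; B; C; D] holding=E
step 2 (stack(E, D)): towers=[A; B; C; D/E] holding=-
goal check: towers=[A; B; C; D/E] holding=- — reached (length 2, optimal by BFS)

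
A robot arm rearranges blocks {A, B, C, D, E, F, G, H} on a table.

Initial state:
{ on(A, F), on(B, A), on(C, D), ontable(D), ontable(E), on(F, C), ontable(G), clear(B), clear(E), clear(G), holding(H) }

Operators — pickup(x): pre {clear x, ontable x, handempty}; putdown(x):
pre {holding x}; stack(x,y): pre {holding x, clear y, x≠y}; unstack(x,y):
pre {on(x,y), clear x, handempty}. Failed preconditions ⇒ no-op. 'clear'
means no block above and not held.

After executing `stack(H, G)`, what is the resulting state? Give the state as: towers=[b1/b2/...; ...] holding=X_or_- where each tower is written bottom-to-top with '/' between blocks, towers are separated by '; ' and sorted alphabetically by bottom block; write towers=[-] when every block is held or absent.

towers=[D/C/F/A/B; E; G/H] holding=-

before: towers=[D/C/F/A/B; E; G] holding=H
pre[stack(H, G)]: holding(H) yes, clear(G) yes, H≠G yes
all met → apply stack(H, G)
after:  towers=[D/C/F/A/B; E; G/H] holding=-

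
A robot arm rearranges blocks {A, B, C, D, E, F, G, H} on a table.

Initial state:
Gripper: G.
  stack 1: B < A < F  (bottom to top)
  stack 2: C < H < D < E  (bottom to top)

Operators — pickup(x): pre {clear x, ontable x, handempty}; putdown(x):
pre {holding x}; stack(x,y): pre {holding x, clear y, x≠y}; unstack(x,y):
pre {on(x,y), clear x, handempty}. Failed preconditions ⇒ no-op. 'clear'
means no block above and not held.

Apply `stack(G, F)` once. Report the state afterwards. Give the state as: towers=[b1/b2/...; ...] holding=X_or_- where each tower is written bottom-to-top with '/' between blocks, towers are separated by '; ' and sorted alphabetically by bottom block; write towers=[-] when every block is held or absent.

before: towers=[B/A/F; C/H/D/E] holding=G
pre[stack(G, F)]: holding(G) yes, clear(F) yes, G≠F yes
all met → apply stack(G, F)
after:  towers=[B/A/F/G; C/H/D/E] holding=-

towers=[B/A/F/G; C/H/D/E] holding=-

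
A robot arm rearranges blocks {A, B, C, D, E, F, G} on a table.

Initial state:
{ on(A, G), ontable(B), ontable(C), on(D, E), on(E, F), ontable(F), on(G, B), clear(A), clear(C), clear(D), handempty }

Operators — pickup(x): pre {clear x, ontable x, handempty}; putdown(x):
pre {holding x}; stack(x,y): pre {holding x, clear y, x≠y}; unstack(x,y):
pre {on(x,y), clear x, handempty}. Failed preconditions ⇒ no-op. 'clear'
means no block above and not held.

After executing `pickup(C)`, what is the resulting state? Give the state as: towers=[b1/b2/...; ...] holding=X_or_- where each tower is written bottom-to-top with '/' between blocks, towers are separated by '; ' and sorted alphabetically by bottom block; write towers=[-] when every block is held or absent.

towers=[B/G/A; F/E/D] holding=C

before: towers=[B/G/A; C; F/E/D] holding=-
pre[pickup(C)]: clear(C) yes, ontable(C) yes, handempty yes
all met → apply pickup(C)
after:  towers=[B/G/A; F/E/D] holding=C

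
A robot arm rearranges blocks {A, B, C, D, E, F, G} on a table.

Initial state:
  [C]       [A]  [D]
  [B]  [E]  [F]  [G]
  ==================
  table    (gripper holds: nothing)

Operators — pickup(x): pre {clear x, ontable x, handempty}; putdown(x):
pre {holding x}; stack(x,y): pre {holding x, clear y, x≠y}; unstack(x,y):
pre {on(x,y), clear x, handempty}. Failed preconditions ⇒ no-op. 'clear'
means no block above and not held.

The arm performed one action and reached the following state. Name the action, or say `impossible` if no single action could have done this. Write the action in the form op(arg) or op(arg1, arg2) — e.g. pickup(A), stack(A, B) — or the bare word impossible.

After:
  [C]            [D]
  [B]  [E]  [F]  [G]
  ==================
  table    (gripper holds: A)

target: towers=[B/C; E; F; G/D] holding=A
     unstack(D, G) → towers=[B/C; E; F/A; G] holding=D
     unstack(A, F) → towers=[B/C; E; F; G/D] holding=A  ← match
         pickup(E) → towers=[B/C; F/A; G/D] holding=E
     unstack(C, B) → towers=[B; E; F/A; G/D] holding=C

unstack(A, F)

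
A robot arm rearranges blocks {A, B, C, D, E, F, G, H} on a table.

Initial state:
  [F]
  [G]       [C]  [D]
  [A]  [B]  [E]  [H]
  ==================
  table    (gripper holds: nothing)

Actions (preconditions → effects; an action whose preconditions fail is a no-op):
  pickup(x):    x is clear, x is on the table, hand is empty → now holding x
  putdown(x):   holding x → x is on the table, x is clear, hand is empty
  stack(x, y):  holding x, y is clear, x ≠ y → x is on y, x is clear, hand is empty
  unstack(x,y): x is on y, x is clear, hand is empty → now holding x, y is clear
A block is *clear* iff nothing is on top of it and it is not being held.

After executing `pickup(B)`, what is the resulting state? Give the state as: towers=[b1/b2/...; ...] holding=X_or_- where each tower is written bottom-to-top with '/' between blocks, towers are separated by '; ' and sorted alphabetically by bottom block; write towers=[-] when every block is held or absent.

towers=[A/G/F; E/C; H/D] holding=B

before: towers=[A/G/F; B; E/C; H/D] holding=-
pre[pickup(B)]: clear(B) ✓, ontable(B) ✓, handempty ✓
all met → apply pickup(B)
after:  towers=[A/G/F; E/C; H/D] holding=B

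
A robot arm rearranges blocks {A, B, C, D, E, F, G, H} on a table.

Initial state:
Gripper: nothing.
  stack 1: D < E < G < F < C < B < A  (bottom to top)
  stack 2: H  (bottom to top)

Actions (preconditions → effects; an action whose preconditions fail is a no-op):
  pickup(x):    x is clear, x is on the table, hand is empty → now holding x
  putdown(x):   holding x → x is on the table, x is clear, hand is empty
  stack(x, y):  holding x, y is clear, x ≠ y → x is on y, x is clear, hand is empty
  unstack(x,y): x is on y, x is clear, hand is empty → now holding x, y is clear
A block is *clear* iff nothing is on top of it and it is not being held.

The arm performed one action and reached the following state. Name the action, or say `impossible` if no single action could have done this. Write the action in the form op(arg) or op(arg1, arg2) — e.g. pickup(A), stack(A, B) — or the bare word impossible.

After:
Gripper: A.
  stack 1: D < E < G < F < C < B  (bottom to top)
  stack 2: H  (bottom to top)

unstack(A, B)

target: towers=[D/E/G/F/C/B; H] holding=A
     unstack(A, B) → towers=[D/E/G/F/C/B; H] holding=A  ← match
         pickup(H) → towers=[D/E/G/F/C/B/A] holding=H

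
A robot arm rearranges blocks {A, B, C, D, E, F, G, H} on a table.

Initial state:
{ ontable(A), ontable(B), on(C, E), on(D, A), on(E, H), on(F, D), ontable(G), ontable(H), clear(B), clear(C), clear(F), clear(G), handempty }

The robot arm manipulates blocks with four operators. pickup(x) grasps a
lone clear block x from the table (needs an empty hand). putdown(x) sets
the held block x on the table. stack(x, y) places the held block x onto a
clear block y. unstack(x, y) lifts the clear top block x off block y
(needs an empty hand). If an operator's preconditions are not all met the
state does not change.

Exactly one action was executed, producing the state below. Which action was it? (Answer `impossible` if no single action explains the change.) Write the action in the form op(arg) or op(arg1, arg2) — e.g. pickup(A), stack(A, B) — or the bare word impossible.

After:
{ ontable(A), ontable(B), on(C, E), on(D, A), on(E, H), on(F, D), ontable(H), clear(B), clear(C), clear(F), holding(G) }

target: towers=[A/D/F; B; H/E/C] holding=G
         pickup(G) → towers=[A/D/F; B; H/E/C] holding=G  ← match
         pickup(B) → towers=[A/D/F; G; H/E/C] holding=B
     unstack(F, D) → towers=[A/D; B; G; H/E/C] holding=F
     unstack(C, E) → towers=[A/D/F; B; G; H/E] holding=C

pickup(G)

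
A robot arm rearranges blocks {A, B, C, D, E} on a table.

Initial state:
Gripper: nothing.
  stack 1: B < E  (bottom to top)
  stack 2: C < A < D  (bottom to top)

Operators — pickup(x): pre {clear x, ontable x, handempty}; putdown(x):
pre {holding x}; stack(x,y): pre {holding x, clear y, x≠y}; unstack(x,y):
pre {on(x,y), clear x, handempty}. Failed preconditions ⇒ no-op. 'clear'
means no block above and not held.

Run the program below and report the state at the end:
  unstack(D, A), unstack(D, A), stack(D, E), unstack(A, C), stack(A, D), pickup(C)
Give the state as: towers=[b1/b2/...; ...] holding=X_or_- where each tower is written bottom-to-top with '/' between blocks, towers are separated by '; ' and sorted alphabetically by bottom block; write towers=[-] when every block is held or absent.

step 1 (unstack(D, A)): towers=[B/E; C/A] holding=D
step 2 (unstack(D, A)) [no-op]: towers=[B/E; C/A] holding=D
step 3 (stack(D, E)): towers=[B/E/D; C/A] holding=-
step 4 (unstack(A, C)): towers=[B/E/D; C] holding=A
step 5 (stack(A, D)): towers=[B/E/D/A; C] holding=-
step 6 (pickup(C)): towers=[B/E/D/A] holding=C

towers=[B/E/D/A] holding=C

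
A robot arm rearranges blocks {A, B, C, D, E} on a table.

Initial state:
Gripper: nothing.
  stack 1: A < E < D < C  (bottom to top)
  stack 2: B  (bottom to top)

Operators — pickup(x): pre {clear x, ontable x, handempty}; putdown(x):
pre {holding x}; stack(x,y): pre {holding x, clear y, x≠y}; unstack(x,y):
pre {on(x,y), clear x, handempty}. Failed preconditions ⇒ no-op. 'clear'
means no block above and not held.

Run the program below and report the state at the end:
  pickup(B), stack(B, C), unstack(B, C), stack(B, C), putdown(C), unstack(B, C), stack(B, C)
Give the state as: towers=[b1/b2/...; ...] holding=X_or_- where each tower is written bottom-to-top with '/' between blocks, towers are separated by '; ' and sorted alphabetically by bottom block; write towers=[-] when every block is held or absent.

step 1 (pickup(B)): towers=[A/E/D/C] holding=B
step 2 (stack(B, C)): towers=[A/E/D/C/B] holding=-
step 3 (unstack(B, C)): towers=[A/E/D/C] holding=B
step 4 (stack(B, C)): towers=[A/E/D/C/B] holding=-
step 5 (putdown(C)) [no-op]: towers=[A/E/D/C/B] holding=-
step 6 (unstack(B, C)): towers=[A/E/D/C] holding=B
step 7 (stack(B, C)): towers=[A/E/D/C/B] holding=-

towers=[A/E/D/C/B] holding=-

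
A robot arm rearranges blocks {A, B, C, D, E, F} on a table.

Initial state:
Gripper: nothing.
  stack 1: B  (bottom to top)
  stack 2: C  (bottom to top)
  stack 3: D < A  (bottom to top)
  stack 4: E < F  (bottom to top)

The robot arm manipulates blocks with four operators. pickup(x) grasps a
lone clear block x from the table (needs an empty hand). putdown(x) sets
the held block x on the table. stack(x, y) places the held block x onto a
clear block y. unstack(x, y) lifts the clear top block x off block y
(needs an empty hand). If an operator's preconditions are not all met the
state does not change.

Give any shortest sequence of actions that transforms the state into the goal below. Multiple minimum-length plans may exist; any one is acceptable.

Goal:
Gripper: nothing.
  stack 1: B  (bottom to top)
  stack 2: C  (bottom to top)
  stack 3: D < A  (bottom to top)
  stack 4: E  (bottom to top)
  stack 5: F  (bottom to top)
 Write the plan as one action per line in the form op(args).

step 1 (unstack(F, E)): towers=[B; C; D/A; E] holding=F
step 2 (putdown(F)): towers=[B; C; D/A; E; F] holding=-
goal check: towers=[B; C; D/A; E; F] holding=- — reached (length 2, optimal by BFS)

unstack(F, E)
putdown(F)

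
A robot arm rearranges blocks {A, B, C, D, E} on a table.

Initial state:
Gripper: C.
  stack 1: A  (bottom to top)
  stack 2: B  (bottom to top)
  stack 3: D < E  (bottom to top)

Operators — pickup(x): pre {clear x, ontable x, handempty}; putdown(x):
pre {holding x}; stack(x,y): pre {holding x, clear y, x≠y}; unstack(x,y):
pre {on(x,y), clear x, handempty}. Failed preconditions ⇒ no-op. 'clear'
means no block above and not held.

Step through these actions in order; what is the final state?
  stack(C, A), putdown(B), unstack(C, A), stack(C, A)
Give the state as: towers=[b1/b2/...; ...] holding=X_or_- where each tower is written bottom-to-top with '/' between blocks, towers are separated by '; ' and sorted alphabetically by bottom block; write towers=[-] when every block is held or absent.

towers=[A/C; B; D/E] holding=-

step 1 (stack(C, A)): towers=[A/C; B; D/E] holding=-
step 2 (putdown(B)) [no-op]: towers=[A/C; B; D/E] holding=-
step 3 (unstack(C, A)): towers=[A; B; D/E] holding=C
step 4 (stack(C, A)): towers=[A/C; B; D/E] holding=-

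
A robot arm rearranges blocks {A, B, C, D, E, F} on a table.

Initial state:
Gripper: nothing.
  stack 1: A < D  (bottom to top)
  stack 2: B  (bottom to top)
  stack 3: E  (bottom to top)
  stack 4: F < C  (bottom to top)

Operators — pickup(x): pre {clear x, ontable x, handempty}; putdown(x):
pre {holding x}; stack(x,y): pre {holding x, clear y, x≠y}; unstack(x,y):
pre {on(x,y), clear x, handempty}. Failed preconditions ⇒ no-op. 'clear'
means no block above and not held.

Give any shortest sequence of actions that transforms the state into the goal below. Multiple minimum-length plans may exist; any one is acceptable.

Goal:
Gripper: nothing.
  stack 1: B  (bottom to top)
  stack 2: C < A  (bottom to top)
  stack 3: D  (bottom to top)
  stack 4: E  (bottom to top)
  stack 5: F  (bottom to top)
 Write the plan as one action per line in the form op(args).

step 1 (unstack(D, A)): towers=[A; B; E; F/C] holding=D
step 2 (putdown(D)): towers=[A; B; D; E; F/C] holding=-
step 3 (unstack(C, F)): towers=[A; B; D; E; F] holding=C
step 4 (putdown(C)): towers=[A; B; C; D; E; F] holding=-
step 5 (pickup(A)): towers=[B; C; D; E; F] holding=A
step 6 (stack(A, C)): towers=[B; C/A; D; E; F] holding=-
goal check: towers=[B; C/A; D; E; F] holding=- — reached (length 6, optimal by BFS)

unstack(D, A)
putdown(D)
unstack(C, F)
putdown(C)
pickup(A)
stack(A, C)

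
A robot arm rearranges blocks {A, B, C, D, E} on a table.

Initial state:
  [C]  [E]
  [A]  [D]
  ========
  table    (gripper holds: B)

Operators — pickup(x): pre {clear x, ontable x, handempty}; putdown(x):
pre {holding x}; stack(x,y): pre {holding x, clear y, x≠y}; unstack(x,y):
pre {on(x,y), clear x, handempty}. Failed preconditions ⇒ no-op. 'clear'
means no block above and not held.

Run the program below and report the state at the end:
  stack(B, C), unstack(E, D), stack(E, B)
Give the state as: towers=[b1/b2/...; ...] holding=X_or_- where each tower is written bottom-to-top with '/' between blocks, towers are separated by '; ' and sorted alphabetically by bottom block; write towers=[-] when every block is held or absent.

step 1 (stack(B, C)): towers=[A/C/B; D/E] holding=-
step 2 (unstack(E, D)): towers=[A/C/B; D] holding=E
step 3 (stack(E, B)): towers=[A/C/B/E; D] holding=-

towers=[A/C/B/E; D] holding=-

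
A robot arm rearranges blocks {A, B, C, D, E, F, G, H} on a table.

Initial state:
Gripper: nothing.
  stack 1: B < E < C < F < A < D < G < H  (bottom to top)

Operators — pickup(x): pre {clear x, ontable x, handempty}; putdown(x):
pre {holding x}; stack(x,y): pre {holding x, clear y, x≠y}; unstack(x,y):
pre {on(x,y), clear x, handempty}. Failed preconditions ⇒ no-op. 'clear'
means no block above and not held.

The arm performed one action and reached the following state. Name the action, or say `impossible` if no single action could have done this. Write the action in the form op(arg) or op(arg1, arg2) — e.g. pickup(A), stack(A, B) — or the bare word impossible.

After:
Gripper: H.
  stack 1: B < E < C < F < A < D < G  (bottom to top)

target: towers=[B/E/C/F/A/D/G] holding=H
     unstack(H, G) → towers=[B/E/C/F/A/D/G] holding=H  ← match

unstack(H, G)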